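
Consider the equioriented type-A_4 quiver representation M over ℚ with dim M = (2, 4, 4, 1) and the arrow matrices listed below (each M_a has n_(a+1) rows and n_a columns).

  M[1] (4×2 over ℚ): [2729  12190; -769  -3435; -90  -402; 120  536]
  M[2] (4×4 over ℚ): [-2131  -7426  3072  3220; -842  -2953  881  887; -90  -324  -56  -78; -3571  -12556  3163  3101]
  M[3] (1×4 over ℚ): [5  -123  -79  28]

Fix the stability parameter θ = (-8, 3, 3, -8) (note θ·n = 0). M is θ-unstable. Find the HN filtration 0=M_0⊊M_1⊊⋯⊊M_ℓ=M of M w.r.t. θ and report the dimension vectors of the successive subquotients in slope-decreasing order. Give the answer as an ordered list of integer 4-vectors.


Barcode: M ≅ I[1,3], I[1,4], I[2,3]^2. HN layers by μ_θ (3 steps, strictly decreasing):
  μ^(1)=3; μ^(2)=-2/3; μ^(3)=-8

((0, 3, 3, 0); (0, 1, 1, 1); (2, 0, 0, 0))


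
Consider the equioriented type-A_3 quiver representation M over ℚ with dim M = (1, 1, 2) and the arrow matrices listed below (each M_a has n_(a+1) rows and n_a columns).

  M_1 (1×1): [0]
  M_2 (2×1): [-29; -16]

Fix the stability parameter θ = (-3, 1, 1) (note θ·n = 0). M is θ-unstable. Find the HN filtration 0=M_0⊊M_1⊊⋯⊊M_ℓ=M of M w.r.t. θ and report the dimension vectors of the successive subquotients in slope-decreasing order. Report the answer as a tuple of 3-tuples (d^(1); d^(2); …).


Interval decomposition of M: I[1,1], I[2,3], I[3,3].
HN type (ℓ=2): μ^(1)=1; μ^(2)=-3

((0, 1, 2); (1, 0, 0))


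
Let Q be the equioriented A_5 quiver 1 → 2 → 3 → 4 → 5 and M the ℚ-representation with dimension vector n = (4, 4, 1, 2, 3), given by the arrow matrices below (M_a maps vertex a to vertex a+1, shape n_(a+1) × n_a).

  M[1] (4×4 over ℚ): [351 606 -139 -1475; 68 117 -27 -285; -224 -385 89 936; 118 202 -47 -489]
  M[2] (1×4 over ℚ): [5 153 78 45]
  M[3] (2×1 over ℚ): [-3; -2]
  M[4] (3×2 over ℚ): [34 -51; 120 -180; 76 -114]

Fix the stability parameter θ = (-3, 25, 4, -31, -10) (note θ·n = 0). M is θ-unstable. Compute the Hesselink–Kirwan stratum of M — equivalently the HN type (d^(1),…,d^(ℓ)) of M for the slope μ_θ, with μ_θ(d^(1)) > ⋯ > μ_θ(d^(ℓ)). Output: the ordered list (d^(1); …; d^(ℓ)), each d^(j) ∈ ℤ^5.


Barcode: M ≅ I[1,2]^3, I[1,4], I[4,5], I[5,5]^2. HN layers by μ_θ (5 steps, strictly decreasing):
  μ^(1)=25; μ^(2)=-2/3; μ^(3)=-3; μ^(4)=-10; μ^(5)=-31

((0, 3, 0, 0, 0); (0, 1, 1, 1, 0); (4, 0, 0, 0, 0); (0, 0, 0, 0, 3); (0, 0, 0, 1, 0))


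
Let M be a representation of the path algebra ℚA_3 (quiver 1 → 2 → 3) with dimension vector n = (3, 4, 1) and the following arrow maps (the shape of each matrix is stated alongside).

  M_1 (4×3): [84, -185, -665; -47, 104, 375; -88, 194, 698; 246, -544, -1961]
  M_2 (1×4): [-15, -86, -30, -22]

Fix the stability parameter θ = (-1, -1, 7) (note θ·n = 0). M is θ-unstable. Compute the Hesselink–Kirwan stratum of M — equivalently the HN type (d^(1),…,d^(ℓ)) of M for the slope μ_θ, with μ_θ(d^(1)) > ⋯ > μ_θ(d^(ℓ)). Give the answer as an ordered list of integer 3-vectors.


Via rank(M_{q-1}∘⋯∘M_p): M ≅ I[1,2]^2, I[1,3], I[2,2].
μ_θ-semistable layers: μ^(1)=7; μ^(2)=-1

((0, 0, 1); (3, 4, 0))


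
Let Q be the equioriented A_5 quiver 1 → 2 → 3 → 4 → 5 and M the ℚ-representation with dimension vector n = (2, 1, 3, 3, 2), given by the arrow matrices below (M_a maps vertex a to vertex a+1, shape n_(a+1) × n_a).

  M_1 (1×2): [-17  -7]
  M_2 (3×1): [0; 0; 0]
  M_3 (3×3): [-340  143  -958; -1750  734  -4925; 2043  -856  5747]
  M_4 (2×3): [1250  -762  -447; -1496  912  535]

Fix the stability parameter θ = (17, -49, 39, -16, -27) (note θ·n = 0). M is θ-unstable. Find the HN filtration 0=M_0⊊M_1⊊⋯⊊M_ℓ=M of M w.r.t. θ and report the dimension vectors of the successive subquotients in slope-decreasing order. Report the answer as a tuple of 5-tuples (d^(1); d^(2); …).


Interval decomposition of M: I[1,1], I[1,2], I[3,4], I[3,5]^2.
HN type (ℓ=4): μ^(1)=17; μ^(2)=23/2; μ^(3)=-4/3; μ^(4)=-16

((1, 0, 0, 0, 0); (0, 0, 1, 1, 0); (0, 0, 2, 2, 2); (1, 1, 0, 0, 0))


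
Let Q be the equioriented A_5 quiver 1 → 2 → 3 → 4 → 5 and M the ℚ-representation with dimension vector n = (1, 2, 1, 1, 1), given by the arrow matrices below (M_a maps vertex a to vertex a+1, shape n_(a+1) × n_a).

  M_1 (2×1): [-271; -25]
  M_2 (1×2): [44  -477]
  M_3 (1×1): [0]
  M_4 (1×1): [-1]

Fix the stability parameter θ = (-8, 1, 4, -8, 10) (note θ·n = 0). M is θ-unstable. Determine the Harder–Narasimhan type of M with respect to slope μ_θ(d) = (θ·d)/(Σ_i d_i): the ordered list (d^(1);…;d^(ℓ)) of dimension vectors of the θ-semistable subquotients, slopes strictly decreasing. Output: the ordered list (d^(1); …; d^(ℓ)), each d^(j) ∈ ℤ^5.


Via rank(M_{q-1}∘⋯∘M_p): M ≅ I[1,3], I[2,2], I[4,5].
μ_θ-semistable layers: μ^(1)=10; μ^(2)=4; μ^(3)=1; μ^(4)=-8

((0, 0, 0, 0, 1); (0, 0, 1, 0, 0); (0, 2, 0, 0, 0); (1, 0, 0, 1, 0))


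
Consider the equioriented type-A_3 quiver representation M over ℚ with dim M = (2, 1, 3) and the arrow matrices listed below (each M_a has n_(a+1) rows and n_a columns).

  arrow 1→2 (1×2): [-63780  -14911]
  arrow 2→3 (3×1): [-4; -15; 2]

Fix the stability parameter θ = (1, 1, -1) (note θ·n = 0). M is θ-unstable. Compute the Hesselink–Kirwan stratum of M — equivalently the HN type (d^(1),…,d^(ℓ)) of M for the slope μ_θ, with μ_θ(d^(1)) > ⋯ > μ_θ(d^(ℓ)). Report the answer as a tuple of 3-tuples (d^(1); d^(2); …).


Interval decomposition of M: I[1,1], I[1,3], I[3,3]^2.
HN type (ℓ=3): μ^(1)=1; μ^(2)=1/3; μ^(3)=-1

((1, 0, 0); (1, 1, 1); (0, 0, 2))


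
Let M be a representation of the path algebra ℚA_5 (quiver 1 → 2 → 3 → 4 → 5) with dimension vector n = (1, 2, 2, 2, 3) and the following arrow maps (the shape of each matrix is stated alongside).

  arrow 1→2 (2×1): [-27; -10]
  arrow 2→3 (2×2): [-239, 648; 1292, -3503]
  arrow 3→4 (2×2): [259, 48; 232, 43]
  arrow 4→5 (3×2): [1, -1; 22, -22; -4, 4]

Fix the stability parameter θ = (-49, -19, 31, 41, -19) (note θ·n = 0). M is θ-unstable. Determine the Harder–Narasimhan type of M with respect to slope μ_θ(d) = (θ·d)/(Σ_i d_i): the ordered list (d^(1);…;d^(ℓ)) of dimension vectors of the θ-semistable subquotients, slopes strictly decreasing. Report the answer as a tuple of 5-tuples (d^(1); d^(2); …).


Via rank(M_{q-1}∘⋯∘M_p): M ≅ I[1,5], I[2,4], I[5,5]^2.
μ_θ-semistable layers: μ^(1)=41; μ^(2)=31; μ^(3)=53/3; μ^(4)=-19; μ^(5)=-49

((0, 0, 0, 1, 0); (0, 0, 1, 0, 0); (0, 0, 1, 1, 1); (0, 2, 0, 0, 2); (1, 0, 0, 0, 0))


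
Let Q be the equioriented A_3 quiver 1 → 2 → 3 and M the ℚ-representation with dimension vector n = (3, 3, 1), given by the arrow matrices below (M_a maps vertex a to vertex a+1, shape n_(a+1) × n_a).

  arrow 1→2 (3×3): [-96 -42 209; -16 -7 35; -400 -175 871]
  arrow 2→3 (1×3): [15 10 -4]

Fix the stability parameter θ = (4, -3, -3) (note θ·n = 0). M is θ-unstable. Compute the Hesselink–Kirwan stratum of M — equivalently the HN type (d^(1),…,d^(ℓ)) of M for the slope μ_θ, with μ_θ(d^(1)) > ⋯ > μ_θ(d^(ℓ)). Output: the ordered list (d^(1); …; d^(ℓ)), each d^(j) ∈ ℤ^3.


Barcode: M ≅ I[1,1], I[1,2], I[1,3], I[2,2]. HN layers by μ_θ (4 steps, strictly decreasing):
  μ^(1)=4; μ^(2)=1/2; μ^(3)=-2/3; μ^(4)=-3

((1, 0, 0); (1, 1, 0); (1, 1, 1); (0, 1, 0))


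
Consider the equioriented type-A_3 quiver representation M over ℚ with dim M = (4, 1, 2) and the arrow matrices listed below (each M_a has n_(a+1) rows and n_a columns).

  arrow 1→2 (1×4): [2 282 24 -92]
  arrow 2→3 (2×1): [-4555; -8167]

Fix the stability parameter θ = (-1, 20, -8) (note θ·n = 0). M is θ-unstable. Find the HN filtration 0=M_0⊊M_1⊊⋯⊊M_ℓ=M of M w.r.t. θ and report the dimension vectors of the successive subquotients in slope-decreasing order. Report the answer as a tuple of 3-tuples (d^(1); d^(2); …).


Interval decomposition of M: I[1,1]^3, I[1,3], I[3,3].
HN type (ℓ=3): μ^(1)=6; μ^(2)=-1; μ^(3)=-8

((0, 1, 1); (4, 0, 0); (0, 0, 1))


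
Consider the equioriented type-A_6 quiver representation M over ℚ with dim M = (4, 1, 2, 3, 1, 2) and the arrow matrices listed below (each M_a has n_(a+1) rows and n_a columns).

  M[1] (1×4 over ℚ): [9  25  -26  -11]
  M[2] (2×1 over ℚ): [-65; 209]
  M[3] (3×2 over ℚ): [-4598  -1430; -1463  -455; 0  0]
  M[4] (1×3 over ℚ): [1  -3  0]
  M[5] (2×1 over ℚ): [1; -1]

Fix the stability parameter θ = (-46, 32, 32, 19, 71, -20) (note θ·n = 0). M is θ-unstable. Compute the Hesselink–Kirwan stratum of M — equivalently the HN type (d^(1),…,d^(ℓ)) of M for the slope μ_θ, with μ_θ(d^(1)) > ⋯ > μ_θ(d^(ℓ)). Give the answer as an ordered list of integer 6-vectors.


Via rank(M_{q-1}∘⋯∘M_p): M ≅ I[1,1]^3, I[1,3], I[3,6], I[4,4]^2, I[6,6].
μ_θ-semistable layers: μ^(1)=32; μ^(2)=51/2; μ^(3)=19; μ^(4)=-20; μ^(5)=-46

((0, 1, 1, 0, 0, 0); (0, 0, 1, 1, 1, 1); (0, 0, 0, 2, 0, 0); (0, 0, 0, 0, 0, 1); (4, 0, 0, 0, 0, 0))


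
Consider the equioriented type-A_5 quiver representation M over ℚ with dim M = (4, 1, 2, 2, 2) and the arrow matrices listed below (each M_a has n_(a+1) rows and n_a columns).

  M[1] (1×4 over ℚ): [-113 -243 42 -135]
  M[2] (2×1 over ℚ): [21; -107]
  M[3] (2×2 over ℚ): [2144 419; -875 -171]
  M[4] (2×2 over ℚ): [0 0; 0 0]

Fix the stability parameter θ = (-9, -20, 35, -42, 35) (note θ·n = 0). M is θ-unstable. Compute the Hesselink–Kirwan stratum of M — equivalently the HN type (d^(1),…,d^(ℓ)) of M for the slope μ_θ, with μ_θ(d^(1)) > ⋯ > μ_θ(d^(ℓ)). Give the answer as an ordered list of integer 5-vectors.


Interval decomposition of M: I[1,1]^3, I[1,4], I[3,4], I[5,5]^2.
HN type (ℓ=4): μ^(1)=35; μ^(2)=-7/2; μ^(3)=-9; μ^(4)=-29/2

((0, 0, 0, 0, 2); (0, 0, 2, 2, 0); (3, 0, 0, 0, 0); (1, 1, 0, 0, 0))


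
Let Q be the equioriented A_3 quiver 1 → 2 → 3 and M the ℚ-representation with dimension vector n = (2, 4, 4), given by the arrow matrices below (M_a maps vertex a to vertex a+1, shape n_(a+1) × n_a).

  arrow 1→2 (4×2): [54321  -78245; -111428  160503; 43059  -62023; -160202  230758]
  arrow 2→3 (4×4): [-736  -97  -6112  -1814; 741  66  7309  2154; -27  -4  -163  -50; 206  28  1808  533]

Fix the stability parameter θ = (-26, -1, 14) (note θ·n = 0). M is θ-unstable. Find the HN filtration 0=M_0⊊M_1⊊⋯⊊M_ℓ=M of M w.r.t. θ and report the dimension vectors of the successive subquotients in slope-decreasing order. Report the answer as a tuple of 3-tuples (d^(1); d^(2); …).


Via rank(M_{q-1}∘⋯∘M_p): M ≅ I[1,3]^2, I[2,2], I[2,3], I[3,3].
μ_θ-semistable layers: μ^(1)=14; μ^(2)=-1; μ^(3)=-26

((0, 0, 4); (0, 4, 0); (2, 0, 0))


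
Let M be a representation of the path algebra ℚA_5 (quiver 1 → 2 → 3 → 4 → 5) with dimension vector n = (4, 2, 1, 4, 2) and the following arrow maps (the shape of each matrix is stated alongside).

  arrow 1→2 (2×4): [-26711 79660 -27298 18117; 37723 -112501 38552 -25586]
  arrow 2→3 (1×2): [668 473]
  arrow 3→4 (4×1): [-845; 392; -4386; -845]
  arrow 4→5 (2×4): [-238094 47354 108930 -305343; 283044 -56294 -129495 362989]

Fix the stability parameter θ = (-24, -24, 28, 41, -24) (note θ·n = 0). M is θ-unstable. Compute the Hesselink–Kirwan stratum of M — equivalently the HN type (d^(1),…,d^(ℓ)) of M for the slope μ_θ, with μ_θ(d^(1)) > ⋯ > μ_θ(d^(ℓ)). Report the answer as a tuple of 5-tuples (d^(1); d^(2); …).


Interval decomposition of M: I[1,1]^2, I[1,2], I[1,5], I[4,4]^2, I[4,5].
HN type (ℓ=4): μ^(1)=41; μ^(2)=15; μ^(3)=17/2; μ^(4)=-24

((0, 0, 0, 2, 0); (0, 0, 1, 1, 1); (0, 0, 0, 1, 1); (4, 2, 0, 0, 0))


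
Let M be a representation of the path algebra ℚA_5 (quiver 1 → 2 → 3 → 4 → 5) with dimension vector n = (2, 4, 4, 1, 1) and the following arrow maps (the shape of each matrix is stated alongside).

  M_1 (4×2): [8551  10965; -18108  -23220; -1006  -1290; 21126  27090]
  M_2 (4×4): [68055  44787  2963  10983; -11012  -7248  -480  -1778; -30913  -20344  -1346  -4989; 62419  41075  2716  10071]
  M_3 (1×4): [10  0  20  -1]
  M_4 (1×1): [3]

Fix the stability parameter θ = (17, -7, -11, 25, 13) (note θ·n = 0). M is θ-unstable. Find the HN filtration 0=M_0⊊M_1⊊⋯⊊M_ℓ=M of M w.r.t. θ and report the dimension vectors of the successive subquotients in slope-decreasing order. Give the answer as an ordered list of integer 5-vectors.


Via rank(M_{q-1}∘⋯∘M_p): M ≅ I[1,1], I[1,5], I[2,3]^3.
μ_θ-semistable layers: μ^(1)=19; μ^(2)=17; μ^(3)=-1/3; μ^(4)=-9

((0, 0, 0, 1, 1); (1, 0, 0, 0, 0); (1, 1, 1, 0, 0); (0, 3, 3, 0, 0))


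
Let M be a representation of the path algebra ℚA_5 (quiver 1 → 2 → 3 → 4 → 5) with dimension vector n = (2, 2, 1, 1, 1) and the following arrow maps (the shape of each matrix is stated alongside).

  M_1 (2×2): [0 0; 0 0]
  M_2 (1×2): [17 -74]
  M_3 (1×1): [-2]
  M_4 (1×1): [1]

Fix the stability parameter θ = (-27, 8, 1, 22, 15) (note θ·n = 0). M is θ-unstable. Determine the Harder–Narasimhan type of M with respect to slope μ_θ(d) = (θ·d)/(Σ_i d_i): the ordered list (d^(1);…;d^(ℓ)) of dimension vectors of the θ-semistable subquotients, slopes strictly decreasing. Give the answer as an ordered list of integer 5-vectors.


Via rank(M_{q-1}∘⋯∘M_p): M ≅ I[1,1]^2, I[2,2], I[2,5].
μ_θ-semistable layers: μ^(1)=37/2; μ^(2)=8; μ^(3)=9/2; μ^(4)=-27

((0, 0, 0, 1, 1); (0, 1, 0, 0, 0); (0, 1, 1, 0, 0); (2, 0, 0, 0, 0))


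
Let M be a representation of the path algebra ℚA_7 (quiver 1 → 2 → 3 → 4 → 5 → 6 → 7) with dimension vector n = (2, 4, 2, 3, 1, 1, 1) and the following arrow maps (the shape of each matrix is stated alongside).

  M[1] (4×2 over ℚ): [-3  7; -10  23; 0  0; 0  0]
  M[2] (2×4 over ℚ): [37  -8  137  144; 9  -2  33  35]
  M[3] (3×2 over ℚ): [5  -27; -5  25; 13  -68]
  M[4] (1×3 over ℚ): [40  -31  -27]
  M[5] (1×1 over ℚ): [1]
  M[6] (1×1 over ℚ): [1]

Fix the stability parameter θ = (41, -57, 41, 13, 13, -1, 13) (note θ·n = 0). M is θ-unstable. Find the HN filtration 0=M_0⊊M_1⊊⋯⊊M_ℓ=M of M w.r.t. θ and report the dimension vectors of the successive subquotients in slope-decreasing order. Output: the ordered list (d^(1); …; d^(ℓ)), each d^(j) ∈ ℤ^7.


Interval decomposition of M: I[1,4], I[1,7], I[2,2]^2, I[4,4].
HN type (ℓ=5): μ^(1)=27; μ^(2)=79/5; μ^(3)=13; μ^(4)=-8; μ^(5)=-57

((0, 0, 1, 1, 0, 0, 0); (0, 0, 1, 1, 1, 1, 1); (0, 0, 0, 1, 0, 0, 0); (2, 2, 0, 0, 0, 0, 0); (0, 2, 0, 0, 0, 0, 0))


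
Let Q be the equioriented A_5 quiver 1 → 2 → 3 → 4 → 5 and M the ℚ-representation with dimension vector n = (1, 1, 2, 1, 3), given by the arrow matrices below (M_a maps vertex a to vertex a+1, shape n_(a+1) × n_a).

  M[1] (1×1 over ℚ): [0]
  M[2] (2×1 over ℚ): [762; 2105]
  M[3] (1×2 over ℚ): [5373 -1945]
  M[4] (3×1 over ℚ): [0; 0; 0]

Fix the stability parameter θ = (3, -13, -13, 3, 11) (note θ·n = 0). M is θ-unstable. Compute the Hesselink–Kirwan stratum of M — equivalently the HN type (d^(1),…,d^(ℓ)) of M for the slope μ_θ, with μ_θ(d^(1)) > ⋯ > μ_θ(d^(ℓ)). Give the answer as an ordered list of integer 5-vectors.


Via rank(M_{q-1}∘⋯∘M_p): M ≅ I[1,1], I[2,4], I[3,3], I[5,5]^3.
μ_θ-semistable layers: μ^(1)=11; μ^(2)=3; μ^(3)=-13

((0, 0, 0, 0, 3); (1, 0, 0, 1, 0); (0, 1, 2, 0, 0))


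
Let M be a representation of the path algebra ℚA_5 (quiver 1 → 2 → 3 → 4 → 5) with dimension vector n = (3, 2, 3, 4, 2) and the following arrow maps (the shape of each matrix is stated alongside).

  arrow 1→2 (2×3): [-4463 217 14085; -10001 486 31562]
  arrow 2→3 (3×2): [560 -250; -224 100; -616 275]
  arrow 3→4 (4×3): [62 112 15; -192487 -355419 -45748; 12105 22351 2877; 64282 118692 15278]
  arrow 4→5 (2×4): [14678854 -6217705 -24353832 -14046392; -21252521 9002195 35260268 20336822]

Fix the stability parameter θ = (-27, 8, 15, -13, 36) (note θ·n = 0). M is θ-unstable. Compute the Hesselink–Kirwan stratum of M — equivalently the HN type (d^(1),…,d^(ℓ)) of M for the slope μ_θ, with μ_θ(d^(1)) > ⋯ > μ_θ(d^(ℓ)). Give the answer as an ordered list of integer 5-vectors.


Interval decomposition of M: I[1,1], I[1,2], I[1,5], I[3,4], I[3,5], I[4,4].
HN type (ℓ=6): μ^(1)=36; μ^(2)=8; μ^(3)=10/3; μ^(4)=1; μ^(5)=-13; μ^(6)=-27

((0, 0, 0, 0, 2); (0, 1, 0, 0, 0); (0, 1, 1, 1, 0); (0, 0, 2, 2, 0); (0, 0, 0, 1, 0); (3, 0, 0, 0, 0))


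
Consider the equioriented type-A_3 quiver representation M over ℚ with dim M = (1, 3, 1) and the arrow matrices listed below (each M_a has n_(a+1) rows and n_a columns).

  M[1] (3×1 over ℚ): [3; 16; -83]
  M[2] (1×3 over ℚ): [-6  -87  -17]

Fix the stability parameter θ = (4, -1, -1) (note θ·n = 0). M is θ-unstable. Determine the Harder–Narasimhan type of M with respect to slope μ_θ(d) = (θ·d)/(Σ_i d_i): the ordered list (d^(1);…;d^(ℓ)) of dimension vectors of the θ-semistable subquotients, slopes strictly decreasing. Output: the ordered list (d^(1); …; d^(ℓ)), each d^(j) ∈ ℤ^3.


Via rank(M_{q-1}∘⋯∘M_p): M ≅ I[1,3], I[2,2]^2.
μ_θ-semistable layers: μ^(1)=2/3; μ^(2)=-1

((1, 1, 1); (0, 2, 0))


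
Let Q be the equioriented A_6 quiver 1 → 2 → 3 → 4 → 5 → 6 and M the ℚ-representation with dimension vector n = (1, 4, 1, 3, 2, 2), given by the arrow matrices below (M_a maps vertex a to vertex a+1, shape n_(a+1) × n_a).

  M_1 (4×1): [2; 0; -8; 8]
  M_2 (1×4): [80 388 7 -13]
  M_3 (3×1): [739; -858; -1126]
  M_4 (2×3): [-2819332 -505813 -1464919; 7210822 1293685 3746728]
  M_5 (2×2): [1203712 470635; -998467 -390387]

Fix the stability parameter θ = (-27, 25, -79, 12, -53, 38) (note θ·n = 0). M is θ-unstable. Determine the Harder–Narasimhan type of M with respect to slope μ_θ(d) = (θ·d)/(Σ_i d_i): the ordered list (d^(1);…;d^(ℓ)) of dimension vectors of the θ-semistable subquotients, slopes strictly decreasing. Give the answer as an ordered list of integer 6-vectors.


Via rank(M_{q-1}∘⋯∘M_p): M ≅ I[1,2], I[2,2]^2, I[2,4], I[4,6]^2.
μ_θ-semistable layers: μ^(1)=38; μ^(2)=25; μ^(3)=12; μ^(4)=-41/2; μ^(5)=-27

((0, 0, 0, 0, 0, 2); (0, 3, 0, 0, 0, 0); (0, 0, 0, 1, 0, 0); (0, 0, 0, 2, 2, 0); (1, 1, 1, 0, 0, 0))


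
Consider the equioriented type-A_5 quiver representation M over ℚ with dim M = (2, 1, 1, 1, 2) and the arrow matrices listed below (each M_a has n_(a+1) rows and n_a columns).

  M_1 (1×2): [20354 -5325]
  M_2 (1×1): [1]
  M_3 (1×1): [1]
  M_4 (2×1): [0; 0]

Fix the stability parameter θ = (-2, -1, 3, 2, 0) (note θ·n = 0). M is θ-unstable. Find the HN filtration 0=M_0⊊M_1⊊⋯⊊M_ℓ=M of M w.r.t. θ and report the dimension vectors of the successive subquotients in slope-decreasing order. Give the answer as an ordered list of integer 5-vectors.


Via rank(M_{q-1}∘⋯∘M_p): M ≅ I[1,1], I[1,4], I[5,5]^2.
μ_θ-semistable layers: μ^(1)=5/2; μ^(2)=0; μ^(3)=-1; μ^(4)=-2

((0, 0, 1, 1, 0); (0, 0, 0, 0, 2); (0, 1, 0, 0, 0); (2, 0, 0, 0, 0))


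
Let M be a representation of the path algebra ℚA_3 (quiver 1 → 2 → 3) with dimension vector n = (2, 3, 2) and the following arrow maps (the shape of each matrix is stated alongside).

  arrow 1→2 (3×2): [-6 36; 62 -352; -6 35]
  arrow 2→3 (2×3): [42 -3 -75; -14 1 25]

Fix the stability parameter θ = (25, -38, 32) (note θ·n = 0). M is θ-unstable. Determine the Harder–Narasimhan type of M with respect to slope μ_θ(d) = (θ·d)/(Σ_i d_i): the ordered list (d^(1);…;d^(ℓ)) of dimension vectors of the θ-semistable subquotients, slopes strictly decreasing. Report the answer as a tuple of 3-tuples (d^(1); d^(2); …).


Barcode: M ≅ I[1,2], I[1,3], I[2,2], I[3,3]. HN layers by μ_θ (3 steps, strictly decreasing):
  μ^(1)=32; μ^(2)=-13/2; μ^(3)=-38

((0, 0, 2); (2, 2, 0); (0, 1, 0))


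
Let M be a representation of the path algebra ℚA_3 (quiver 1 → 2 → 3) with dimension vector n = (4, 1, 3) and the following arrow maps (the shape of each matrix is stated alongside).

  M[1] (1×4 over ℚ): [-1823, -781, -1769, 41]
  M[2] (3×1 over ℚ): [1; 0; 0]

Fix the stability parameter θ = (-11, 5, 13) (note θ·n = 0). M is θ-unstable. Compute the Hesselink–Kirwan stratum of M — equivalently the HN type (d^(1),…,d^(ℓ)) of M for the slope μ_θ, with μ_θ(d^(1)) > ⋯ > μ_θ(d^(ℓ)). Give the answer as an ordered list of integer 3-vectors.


Barcode: M ≅ I[1,1]^3, I[1,3], I[3,3]^2. HN layers by μ_θ (3 steps, strictly decreasing):
  μ^(1)=13; μ^(2)=5; μ^(3)=-11

((0, 0, 3); (0, 1, 0); (4, 0, 0))


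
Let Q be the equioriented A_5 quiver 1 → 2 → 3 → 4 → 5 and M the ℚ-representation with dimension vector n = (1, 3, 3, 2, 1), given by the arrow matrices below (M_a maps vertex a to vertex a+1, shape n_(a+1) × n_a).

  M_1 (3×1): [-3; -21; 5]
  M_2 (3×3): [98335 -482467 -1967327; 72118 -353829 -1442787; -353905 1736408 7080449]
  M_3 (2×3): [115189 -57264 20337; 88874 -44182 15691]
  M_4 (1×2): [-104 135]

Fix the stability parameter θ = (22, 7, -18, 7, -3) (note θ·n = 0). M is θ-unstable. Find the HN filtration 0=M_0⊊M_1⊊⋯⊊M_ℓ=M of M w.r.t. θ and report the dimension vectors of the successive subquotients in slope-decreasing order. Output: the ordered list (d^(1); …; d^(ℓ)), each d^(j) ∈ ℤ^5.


Barcode: M ≅ I[1,5], I[2,3], I[2,4]. HN layers by μ_θ (3 steps, strictly decreasing):
  μ^(1)=7; μ^(2)=3; μ^(3)=-11/2

((0, 0, 0, 1, 0); (1, 1, 1, 1, 1); (0, 2, 2, 0, 0))


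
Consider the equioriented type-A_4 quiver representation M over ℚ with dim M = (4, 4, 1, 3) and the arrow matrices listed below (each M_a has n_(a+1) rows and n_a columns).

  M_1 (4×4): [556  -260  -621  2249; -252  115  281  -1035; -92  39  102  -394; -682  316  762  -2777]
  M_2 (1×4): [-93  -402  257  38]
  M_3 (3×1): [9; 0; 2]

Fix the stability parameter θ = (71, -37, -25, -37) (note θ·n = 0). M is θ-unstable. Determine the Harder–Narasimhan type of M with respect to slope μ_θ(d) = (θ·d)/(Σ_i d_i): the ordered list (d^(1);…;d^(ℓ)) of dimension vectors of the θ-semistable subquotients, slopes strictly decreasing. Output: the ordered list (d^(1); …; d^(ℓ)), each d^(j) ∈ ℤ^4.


Via rank(M_{q-1}∘⋯∘M_p): M ≅ I[1,1], I[1,2]^2, I[1,4], I[2,2], I[4,4]^2.
μ_θ-semistable layers: μ^(1)=71; μ^(2)=17; μ^(3)=-7; μ^(4)=-37

((1, 0, 0, 0); (2, 2, 0, 0); (1, 1, 1, 1); (0, 1, 0, 2))


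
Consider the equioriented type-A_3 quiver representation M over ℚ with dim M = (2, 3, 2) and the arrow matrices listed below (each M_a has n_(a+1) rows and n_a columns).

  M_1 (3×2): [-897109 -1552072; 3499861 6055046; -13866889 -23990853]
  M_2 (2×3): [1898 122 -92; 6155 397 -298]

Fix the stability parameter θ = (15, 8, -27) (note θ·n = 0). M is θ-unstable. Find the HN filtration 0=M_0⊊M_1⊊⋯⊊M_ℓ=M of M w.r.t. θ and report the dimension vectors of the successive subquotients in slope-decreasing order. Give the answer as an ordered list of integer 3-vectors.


Barcode: M ≅ I[1,2], I[1,3], I[2,3]. HN layers by μ_θ (3 steps, strictly decreasing):
  μ^(1)=23/2; μ^(2)=-4/3; μ^(3)=-19/2

((1, 1, 0); (1, 1, 1); (0, 1, 1))


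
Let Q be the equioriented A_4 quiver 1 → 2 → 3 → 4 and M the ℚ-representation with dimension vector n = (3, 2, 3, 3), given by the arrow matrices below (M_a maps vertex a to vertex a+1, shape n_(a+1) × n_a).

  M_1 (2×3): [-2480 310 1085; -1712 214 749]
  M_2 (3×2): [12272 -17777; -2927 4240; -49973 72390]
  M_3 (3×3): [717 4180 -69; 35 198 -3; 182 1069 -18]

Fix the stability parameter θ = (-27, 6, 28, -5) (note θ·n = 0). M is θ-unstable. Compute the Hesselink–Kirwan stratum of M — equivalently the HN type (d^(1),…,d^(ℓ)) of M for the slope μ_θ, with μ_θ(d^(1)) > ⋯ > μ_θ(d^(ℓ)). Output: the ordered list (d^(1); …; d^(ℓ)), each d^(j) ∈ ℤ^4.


Barcode: M ≅ I[1,1]^2, I[1,4], I[2,4], I[3,3], I[4,4]. HN layers by μ_θ (5 steps, strictly decreasing):
  μ^(1)=28; μ^(2)=23/2; μ^(3)=6; μ^(4)=-5; μ^(5)=-27

((0, 0, 1, 0); (0, 0, 2, 2); (0, 2, 0, 0); (0, 0, 0, 1); (3, 0, 0, 0))


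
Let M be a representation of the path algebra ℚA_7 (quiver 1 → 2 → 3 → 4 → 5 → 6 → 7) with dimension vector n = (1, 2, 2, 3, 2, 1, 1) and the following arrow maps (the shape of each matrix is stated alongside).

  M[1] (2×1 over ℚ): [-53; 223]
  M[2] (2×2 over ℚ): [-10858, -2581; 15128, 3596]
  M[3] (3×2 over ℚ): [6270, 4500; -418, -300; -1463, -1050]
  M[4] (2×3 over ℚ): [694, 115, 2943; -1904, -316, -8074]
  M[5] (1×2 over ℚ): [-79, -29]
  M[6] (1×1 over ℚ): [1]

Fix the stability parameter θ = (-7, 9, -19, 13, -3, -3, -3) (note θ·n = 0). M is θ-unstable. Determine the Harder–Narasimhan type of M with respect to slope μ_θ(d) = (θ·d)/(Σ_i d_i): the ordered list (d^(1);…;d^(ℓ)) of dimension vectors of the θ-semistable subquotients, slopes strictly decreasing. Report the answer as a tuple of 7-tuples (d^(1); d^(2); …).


Barcode: M ≅ I[1,7], I[2,2], I[3,3], I[4,4], I[4,5]. HN layers by μ_θ (7 steps, strictly decreasing):
  μ^(1)=13; μ^(2)=9; μ^(3)=5; μ^(4)=1; μ^(5)=-5; μ^(6)=-7; μ^(7)=-19

((0, 0, 0, 1, 0, 0, 0); (0, 1, 0, 0, 0, 0, 0); (0, 0, 0, 1, 1, 0, 0); (0, 0, 0, 1, 1, 1, 1); (0, 1, 1, 0, 0, 0, 0); (1, 0, 0, 0, 0, 0, 0); (0, 0, 1, 0, 0, 0, 0))


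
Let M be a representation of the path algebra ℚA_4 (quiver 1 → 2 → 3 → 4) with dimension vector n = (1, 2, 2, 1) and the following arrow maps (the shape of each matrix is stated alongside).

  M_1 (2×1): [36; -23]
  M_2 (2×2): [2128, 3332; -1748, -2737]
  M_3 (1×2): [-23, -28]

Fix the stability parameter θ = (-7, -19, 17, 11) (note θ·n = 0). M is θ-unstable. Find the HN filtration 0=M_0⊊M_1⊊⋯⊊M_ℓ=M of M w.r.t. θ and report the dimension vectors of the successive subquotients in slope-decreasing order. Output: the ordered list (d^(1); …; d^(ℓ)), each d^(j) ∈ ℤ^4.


Via rank(M_{q-1}∘⋯∘M_p): M ≅ I[1,3], I[2,2], I[3,4].
μ_θ-semistable layers: μ^(1)=17; μ^(2)=14; μ^(3)=-13; μ^(4)=-19

((0, 0, 1, 0); (0, 0, 1, 1); (1, 1, 0, 0); (0, 1, 0, 0))


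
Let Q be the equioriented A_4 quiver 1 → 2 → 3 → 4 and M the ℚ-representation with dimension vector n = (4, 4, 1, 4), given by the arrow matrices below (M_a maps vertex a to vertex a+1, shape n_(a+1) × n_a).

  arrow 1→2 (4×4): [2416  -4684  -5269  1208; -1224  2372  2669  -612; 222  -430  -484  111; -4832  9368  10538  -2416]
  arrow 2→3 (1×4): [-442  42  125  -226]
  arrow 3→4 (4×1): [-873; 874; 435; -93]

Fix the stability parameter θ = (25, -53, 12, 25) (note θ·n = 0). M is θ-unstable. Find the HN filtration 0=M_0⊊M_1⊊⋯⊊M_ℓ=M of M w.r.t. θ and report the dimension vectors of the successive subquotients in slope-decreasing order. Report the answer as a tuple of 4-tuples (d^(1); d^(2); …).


Barcode: M ≅ I[1,1]^2, I[1,2], I[1,4], I[2,2]^2, I[4,4]^3. HN layers by μ_θ (4 steps, strictly decreasing):
  μ^(1)=25; μ^(2)=12; μ^(3)=-14; μ^(4)=-53

((2, 0, 0, 4); (0, 0, 1, 0); (2, 2, 0, 0); (0, 2, 0, 0))


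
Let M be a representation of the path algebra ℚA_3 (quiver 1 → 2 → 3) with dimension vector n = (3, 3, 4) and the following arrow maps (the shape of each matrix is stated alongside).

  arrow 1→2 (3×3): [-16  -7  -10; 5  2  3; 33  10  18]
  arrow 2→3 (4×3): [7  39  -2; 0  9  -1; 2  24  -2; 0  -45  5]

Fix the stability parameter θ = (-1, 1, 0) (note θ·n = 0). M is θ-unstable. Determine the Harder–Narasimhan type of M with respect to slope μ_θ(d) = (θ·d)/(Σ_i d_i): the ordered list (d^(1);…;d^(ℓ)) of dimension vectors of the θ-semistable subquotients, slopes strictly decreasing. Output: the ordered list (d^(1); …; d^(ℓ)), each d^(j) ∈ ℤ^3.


Interval decomposition of M: I[1,2], I[1,3]^2, I[3,3]^2.
HN type (ℓ=4): μ^(1)=1; μ^(2)=1/2; μ^(3)=0; μ^(4)=-1

((0, 1, 0); (0, 2, 2); (0, 0, 2); (3, 0, 0))


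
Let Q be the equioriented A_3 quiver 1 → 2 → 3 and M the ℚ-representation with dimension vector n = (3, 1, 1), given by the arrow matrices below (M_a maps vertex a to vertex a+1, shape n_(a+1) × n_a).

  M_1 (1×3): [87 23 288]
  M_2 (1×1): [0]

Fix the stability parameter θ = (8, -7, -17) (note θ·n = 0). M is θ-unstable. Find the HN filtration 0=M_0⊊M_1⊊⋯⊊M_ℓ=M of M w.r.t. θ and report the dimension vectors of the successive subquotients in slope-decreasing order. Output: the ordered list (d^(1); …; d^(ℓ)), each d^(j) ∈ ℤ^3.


Barcode: M ≅ I[1,1]^2, I[1,2], I[3,3]. HN layers by μ_θ (3 steps, strictly decreasing):
  μ^(1)=8; μ^(2)=1/2; μ^(3)=-17

((2, 0, 0); (1, 1, 0); (0, 0, 1))


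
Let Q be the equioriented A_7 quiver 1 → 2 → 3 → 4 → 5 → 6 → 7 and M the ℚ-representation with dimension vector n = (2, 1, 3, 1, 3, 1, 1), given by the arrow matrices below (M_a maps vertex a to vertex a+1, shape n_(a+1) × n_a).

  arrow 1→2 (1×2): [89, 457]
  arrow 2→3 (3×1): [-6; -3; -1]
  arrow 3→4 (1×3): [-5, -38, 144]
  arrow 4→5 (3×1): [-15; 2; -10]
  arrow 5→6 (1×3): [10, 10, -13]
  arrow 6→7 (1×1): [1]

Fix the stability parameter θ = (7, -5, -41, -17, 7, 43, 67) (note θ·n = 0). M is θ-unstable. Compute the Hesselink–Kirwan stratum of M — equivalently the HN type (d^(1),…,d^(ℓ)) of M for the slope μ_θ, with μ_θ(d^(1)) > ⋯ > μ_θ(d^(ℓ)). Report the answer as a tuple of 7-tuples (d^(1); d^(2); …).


Barcode: M ≅ I[1,1], I[1,3], I[3,3], I[3,5], I[5,5], I[5,7]. HN layers by μ_θ (6 steps, strictly decreasing):
  μ^(1)=67; μ^(2)=43; μ^(3)=7; μ^(4)=-13; μ^(5)=-17; μ^(6)=-41

((0, 0, 0, 0, 0, 0, 1); (0, 0, 0, 0, 0, 1, 0); (1, 0, 0, 0, 3, 0, 0); (1, 1, 1, 0, 0, 0, 0); (0, 0, 0, 1, 0, 0, 0); (0, 0, 2, 0, 0, 0, 0))


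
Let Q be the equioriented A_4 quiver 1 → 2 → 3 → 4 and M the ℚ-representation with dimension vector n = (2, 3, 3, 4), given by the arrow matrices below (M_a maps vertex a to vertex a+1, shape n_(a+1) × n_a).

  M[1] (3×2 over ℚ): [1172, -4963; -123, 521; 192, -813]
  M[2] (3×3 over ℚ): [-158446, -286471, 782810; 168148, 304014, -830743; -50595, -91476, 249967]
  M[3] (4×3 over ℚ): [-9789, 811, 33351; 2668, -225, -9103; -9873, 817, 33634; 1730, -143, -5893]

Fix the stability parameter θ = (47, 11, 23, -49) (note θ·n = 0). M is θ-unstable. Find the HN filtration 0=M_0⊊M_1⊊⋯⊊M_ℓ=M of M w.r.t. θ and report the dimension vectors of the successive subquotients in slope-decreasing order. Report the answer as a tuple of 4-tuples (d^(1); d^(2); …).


Via rank(M_{q-1}∘⋯∘M_p): M ≅ I[1,4]^2, I[2,4], I[4,4].
μ_θ-semistable layers: μ^(1)=8; μ^(2)=-5; μ^(3)=-49

((2, 2, 2, 2); (0, 1, 1, 1); (0, 0, 0, 1))


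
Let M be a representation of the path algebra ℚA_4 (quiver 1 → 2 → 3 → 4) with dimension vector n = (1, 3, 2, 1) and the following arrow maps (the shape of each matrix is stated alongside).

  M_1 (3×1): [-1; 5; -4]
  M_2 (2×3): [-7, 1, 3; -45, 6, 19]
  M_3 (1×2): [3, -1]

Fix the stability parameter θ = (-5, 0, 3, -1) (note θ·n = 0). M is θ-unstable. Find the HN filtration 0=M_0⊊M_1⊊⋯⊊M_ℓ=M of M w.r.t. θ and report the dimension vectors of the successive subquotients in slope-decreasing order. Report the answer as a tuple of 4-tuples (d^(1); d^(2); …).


Interval decomposition of M: I[1,4], I[2,2], I[2,3].
HN type (ℓ=4): μ^(1)=3; μ^(2)=1; μ^(3)=0; μ^(4)=-5

((0, 0, 1, 0); (0, 0, 1, 1); (0, 3, 0, 0); (1, 0, 0, 0))


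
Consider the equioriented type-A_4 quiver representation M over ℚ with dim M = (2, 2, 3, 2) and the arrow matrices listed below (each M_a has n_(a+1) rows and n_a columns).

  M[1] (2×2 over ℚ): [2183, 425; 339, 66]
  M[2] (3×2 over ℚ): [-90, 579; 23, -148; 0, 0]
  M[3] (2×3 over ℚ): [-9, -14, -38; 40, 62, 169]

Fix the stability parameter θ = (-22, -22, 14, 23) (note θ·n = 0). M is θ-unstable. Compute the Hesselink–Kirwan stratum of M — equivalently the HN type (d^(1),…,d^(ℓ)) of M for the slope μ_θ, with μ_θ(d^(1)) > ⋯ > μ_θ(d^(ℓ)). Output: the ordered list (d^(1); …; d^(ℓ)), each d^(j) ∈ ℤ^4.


Barcode: M ≅ I[1,4]^2, I[3,3]. HN layers by μ_θ (3 steps, strictly decreasing):
  μ^(1)=23; μ^(2)=14; μ^(3)=-22

((0, 0, 0, 2); (0, 0, 3, 0); (2, 2, 0, 0))


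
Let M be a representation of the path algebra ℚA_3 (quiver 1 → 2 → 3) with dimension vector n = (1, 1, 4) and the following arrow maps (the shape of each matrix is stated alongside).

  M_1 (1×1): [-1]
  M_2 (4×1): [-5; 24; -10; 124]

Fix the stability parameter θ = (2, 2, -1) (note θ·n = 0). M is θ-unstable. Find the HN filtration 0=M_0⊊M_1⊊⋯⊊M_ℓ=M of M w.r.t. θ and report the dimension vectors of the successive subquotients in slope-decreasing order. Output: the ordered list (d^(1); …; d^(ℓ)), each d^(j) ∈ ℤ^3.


Via rank(M_{q-1}∘⋯∘M_p): M ≅ I[1,3], I[3,3]^3.
μ_θ-semistable layers: μ^(1)=1; μ^(2)=-1

((1, 1, 1); (0, 0, 3))


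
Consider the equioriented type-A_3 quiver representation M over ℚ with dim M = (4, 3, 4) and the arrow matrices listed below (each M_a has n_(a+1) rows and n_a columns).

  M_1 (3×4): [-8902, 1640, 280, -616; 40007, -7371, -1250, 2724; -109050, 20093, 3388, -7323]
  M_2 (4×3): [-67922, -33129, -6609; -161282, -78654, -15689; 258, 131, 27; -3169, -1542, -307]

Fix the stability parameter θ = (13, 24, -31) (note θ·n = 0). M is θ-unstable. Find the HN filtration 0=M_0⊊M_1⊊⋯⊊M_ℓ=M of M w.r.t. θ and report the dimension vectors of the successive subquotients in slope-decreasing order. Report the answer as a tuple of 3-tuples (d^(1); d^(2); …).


Barcode: M ≅ I[1,1], I[1,3]^3, I[3,3]. HN layers by μ_θ (3 steps, strictly decreasing):
  μ^(1)=13; μ^(2)=2; μ^(3)=-31

((1, 0, 0); (3, 3, 3); (0, 0, 1))


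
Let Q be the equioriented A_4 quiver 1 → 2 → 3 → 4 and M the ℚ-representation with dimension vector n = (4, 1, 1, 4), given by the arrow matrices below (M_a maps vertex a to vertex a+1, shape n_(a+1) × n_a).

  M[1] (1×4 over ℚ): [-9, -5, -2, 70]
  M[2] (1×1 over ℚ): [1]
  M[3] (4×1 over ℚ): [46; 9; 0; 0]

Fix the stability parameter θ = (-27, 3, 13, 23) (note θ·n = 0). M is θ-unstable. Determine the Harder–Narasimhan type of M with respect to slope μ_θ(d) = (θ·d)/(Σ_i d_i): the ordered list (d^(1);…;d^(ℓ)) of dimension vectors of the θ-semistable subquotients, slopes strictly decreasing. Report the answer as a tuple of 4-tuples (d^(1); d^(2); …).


Interval decomposition of M: I[1,1]^3, I[1,4], I[4,4]^3.
HN type (ℓ=4): μ^(1)=23; μ^(2)=13; μ^(3)=3; μ^(4)=-27

((0, 0, 0, 4); (0, 0, 1, 0); (0, 1, 0, 0); (4, 0, 0, 0))


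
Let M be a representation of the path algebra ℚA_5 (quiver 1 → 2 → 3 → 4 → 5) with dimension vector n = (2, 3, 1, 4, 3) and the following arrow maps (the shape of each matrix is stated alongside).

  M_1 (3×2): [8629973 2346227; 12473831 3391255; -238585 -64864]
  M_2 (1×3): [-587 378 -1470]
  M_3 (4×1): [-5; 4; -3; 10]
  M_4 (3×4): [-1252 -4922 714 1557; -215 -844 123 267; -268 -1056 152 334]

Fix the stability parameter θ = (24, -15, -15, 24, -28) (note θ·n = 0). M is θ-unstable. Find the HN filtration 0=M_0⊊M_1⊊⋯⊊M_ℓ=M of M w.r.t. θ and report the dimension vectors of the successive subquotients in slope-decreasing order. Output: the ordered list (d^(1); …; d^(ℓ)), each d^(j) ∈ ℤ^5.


Barcode: M ≅ I[1,2], I[1,4], I[2,2], I[4,5]^3. HN layers by μ_θ (4 steps, strictly decreasing):
  μ^(1)=24; μ^(2)=9/2; μ^(3)=-2; μ^(4)=-15

((0, 0, 0, 1, 0); (1, 1, 0, 0, 0); (1, 1, 1, 3, 3); (0, 1, 0, 0, 0))


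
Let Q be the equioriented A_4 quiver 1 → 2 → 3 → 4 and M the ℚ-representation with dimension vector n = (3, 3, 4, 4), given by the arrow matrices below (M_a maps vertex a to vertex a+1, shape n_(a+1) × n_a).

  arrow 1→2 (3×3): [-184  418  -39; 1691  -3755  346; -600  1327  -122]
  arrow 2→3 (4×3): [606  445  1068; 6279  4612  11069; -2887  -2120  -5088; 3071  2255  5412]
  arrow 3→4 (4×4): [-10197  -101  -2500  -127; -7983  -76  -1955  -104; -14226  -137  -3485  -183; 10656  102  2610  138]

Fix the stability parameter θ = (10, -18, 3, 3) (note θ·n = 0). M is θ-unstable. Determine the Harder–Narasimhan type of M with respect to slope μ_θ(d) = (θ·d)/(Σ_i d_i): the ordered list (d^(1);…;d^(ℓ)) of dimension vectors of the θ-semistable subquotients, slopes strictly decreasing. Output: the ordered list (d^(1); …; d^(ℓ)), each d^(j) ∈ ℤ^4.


Barcode: M ≅ I[1,3], I[1,4]^2, I[3,3], I[4,4]^2. HN layers by μ_θ (2 steps, strictly decreasing):
  μ^(1)=3; μ^(2)=-4

((0, 0, 4, 4); (3, 3, 0, 0))


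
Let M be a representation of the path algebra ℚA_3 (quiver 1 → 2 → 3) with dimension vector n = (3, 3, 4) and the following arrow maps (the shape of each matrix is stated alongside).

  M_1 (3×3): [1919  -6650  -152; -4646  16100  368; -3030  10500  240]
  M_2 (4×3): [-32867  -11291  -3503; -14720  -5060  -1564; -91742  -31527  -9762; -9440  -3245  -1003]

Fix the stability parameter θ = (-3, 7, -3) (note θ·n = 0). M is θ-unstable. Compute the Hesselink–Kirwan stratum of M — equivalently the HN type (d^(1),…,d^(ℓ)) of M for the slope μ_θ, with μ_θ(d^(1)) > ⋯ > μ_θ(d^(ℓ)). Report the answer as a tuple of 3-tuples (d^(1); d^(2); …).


Barcode: M ≅ I[1,1]^2, I[1,3], I[2,3]^2, I[3,3]. HN layers by μ_θ (2 steps, strictly decreasing):
  μ^(1)=2; μ^(2)=-3

((0, 3, 3); (3, 0, 1))


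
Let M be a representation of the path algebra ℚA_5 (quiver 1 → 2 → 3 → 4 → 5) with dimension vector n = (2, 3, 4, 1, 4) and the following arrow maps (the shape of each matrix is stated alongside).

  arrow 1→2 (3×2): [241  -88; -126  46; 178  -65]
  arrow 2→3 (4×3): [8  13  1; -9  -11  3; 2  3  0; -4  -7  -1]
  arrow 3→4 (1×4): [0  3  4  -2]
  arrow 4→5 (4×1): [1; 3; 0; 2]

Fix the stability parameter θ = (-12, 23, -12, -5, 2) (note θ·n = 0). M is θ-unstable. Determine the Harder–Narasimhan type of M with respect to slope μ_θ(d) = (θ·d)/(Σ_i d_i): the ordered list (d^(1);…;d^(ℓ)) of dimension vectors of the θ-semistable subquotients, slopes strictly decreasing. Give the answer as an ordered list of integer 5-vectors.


Via rank(M_{q-1}∘⋯∘M_p): M ≅ I[1,3], I[1,5], I[2,3], I[3,3], I[5,5]^3.
μ_θ-semistable layers: μ^(1)=11/2; μ^(2)=2; μ^(3)=-12

((0, 2, 2, 0, 0); (0, 1, 1, 1, 4); (2, 0, 1, 0, 0))


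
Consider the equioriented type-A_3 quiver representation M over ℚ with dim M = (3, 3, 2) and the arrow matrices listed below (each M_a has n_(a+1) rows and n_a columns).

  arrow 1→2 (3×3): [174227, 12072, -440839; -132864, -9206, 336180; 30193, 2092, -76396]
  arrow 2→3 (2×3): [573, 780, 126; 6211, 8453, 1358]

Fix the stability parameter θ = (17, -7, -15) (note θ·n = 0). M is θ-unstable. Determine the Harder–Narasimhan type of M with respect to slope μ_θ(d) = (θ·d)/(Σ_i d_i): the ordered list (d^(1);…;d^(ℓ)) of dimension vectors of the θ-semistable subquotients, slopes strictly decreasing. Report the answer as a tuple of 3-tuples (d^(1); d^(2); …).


Interval decomposition of M: I[1,2], I[1,3]^2.
HN type (ℓ=2): μ^(1)=5; μ^(2)=-5/3

((1, 1, 0); (2, 2, 2))


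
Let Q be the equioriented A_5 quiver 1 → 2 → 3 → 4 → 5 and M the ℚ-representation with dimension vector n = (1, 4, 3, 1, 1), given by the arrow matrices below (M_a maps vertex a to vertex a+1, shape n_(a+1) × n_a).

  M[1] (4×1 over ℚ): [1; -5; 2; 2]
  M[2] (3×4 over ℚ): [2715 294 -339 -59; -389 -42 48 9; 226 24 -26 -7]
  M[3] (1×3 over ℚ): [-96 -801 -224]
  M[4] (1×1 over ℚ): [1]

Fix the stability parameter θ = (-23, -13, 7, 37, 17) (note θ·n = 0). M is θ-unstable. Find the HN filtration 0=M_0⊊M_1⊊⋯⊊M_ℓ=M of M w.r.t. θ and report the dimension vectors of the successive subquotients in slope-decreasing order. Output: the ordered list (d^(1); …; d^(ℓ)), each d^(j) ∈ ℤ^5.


Interval decomposition of M: I[1,5], I[2,2], I[2,3]^2.
HN type (ℓ=4): μ^(1)=27; μ^(2)=7; μ^(3)=-13; μ^(4)=-23

((0, 0, 0, 1, 1); (0, 0, 3, 0, 0); (0, 4, 0, 0, 0); (1, 0, 0, 0, 0))
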